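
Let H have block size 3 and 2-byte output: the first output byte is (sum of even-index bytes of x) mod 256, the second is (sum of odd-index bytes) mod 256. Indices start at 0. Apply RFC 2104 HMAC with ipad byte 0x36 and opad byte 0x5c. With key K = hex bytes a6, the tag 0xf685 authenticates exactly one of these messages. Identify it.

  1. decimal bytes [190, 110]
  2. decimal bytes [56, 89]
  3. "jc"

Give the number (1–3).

3

Key hex bytes a6 is 1 byte ≤ B = 3; zero-pad to 3 bytes: K' = a6 00 00.
K' ⊕ ipad = 90 36 36; K' ⊕ opad = fa 5c 5c.
m1: inner = H(90 36 36 be 6e) = 34 f4; tag = H(fa 5c 5c 34 f4) = 4a90
m2: inner = H(90 36 36 38 59) = 1f 6e; tag = H(fa 5c 5c 1f 6e) = c47b
m3: inner = H(90 36 36 6a 63) = 29 a0; tag = H(fa 5c 5c 29 a0) = f685 ← matches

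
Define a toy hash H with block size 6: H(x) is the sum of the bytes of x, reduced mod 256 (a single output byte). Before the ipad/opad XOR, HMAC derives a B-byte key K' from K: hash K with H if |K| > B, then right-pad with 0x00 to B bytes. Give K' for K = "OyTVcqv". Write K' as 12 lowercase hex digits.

|K| = 7 > B = 6, so first hash the key.
H(K): sum = 79+121+84+86+99+113+118 = 700; mod 256 = 188 → bc.
Zero-pad H(K) = bc to 6 bytes: K' = bc 00 00 00 00 00.

bc0000000000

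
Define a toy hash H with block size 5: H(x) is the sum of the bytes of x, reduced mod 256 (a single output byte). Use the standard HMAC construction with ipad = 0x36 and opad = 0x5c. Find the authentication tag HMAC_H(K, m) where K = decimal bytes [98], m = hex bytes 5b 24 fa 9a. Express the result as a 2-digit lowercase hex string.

ed

Key decimal bytes [98] = 62 is 1 byte ≤ B = 5; zero-pad to 5 bytes: K' = 62 00 00 00 00.
K' ⊕ ipad = 54 36 36 36 36.  K' ⊕ opad = 3e 5c 5c 5c 5c.
Inner input = (K'⊕ipad) ∥ m = 54 36 36 36 36 ∥ 5b 24 fa 9a.
Inner hash: sum = 84+54+54+54+54+91+36+250+154 = 831; mod 256 = 63 → 3f.
Outer input = (K'⊕opad) ∥ inner = 3e 5c 5c 5c 5c ∥ 3f.
Outer hash (tag): sum = 62+92+92+92+92+63 = 493; mod 256 = 237 → ed.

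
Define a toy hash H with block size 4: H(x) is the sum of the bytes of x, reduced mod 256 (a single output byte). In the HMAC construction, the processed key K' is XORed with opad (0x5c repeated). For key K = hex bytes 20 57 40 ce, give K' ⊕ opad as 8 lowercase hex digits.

7c0b1c92

Key hex bytes 20 57 40 ce is exactly B = 4 bytes: K' = 20 57 40 ce.
XOR each byte with 0x5c: 20⊕5c=7c, 57⊕5c=0b, 40⊕5c=1c, ce⊕5c=92.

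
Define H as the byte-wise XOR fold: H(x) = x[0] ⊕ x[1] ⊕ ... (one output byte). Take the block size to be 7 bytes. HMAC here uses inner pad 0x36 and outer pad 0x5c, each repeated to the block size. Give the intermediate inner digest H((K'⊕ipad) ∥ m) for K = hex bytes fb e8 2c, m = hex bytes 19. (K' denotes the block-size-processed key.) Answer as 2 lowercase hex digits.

10

Key hex bytes fb e8 2c is 3 bytes ≤ B = 7; zero-pad to 7 bytes: K' = fb e8 2c 00 00 00 00.
K' ⊕ ipad = cd de 1a 36 36 36 36.
Inner input = cd de 1a 36 36 36 36 ∥ 19.
Inner hash: XOR cd⊕de⊕1a⊕36⊕36⊕36⊕36⊕19 = 10.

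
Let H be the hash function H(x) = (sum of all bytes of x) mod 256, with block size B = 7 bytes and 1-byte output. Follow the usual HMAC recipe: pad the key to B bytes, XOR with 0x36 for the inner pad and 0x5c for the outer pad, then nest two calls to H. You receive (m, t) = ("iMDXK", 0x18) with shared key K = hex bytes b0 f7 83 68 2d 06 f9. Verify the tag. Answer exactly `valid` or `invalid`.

Key hex bytes b0 f7 83 68 2d 06 f9 is exactly B = 7 bytes: K' = b0 f7 83 68 2d 06 f9.
K' ⊕ ipad = 86 c1 b5 5e 1b 30 cf; K' ⊕ opad = ec ab df 34 71 5a a5.
Inner hash: sum = 134+193+181+94+27+48+207+105+77+68+88+75 = 1297; mod 256 = 17 → 11.
Outer hash (recomputed tag): sum = 236+171+223+52+113+90+165+17 = 1067; mod 256 = 43 → 2b.
Recomputed tag = 2b; claimed = 18 → mismatch.

invalid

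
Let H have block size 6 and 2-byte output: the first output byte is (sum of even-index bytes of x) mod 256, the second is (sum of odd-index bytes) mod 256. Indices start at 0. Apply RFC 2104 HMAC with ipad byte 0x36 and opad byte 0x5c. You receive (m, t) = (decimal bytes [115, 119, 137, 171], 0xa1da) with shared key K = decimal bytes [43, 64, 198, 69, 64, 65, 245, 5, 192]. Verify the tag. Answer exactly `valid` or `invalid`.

invalid

Key decimal bytes [43, 64, 198, 69, 64, 65, 245, 5, 192] = 2b 40 c6 45 40 41 f5 05 c0 is 9 bytes > B = 6, so hash it first: H(key) = e6 cb, then zero-pad to 6 bytes: K' = e6 cb 00 00 00 00.
K' ⊕ ipad = d0 fd 36 36 36 36; K' ⊕ opad = ba 97 5c 5c 5c 5c.
Inner hash: even-index sum = 568 mod 256 = 56; odd-index sum = 651 mod 256 = 139 → 38 8b.
Outer hash (recomputed tag): even-index sum = 426 mod 256 = 170; odd-index sum = 474 mod 256 = 218 → aa da.
Recomputed tag = aada; claimed = a1da → mismatch.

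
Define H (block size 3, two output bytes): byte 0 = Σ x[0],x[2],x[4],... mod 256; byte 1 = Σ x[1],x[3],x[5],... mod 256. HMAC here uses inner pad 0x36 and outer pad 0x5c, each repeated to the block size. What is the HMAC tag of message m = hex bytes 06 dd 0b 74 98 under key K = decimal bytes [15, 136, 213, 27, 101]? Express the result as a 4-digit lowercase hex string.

af05

Key decimal bytes [15, 136, 213, 27, 101] = 0f 88 d5 1b 65 is 5 bytes > B = 3, so hash it first: H(key) = 49 a3, then zero-pad to 3 bytes: K' = 49 a3 00.
K' ⊕ ipad = 7f 95 36.  K' ⊕ opad = 15 ff 5c.
Inner input = (K'⊕ipad) ∥ m = 7f 95 36 ∥ 06 dd 0b 74 98.
Inner hash: even-index sum = 518 mod 256 = 6; odd-index sum = 318 mod 256 = 62 → 06 3e.
Outer input = (K'⊕opad) ∥ inner = 15 ff 5c ∥ 06 3e.
Outer hash (tag): even-index sum = 175 mod 256 = 175; odd-index sum = 261 mod 256 = 5 → af 05.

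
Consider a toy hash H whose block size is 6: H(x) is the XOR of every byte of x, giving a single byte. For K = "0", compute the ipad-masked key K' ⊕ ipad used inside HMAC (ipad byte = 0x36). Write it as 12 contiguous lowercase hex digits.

063636363636

Key "0" = 30 is 1 byte ≤ B = 6; zero-pad to 6 bytes: K' = 30 00 00 00 00 00.
XOR each byte with 0x36: 30⊕36=06, 00⊕36=36, 00⊕36=36, 00⊕36=36, 00⊕36=36, 00⊕36=36.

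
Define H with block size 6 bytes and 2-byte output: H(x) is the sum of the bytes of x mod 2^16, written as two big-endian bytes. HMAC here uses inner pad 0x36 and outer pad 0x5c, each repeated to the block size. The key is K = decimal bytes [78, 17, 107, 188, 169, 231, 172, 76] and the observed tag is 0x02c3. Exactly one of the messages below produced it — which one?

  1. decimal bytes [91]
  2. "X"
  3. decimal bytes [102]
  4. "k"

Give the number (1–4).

3

Key decimal bytes [78, 17, 107, 188, 169, 231, 172, 76] = 4e 11 6b bc a9 e7 ac 4c is 8 bytes > B = 6, so hash it first: H(key) = 04 0e, then zero-pad to 6 bytes: K' = 04 0e 00 00 00 00.
K' ⊕ ipad = 32 38 36 36 36 36; K' ⊕ opad = 58 52 5c 5c 5c 5c.
m1: inner = H(32 38 36 36 36 36 5b) = 01 9d; tag = H(58 52 5c 5c 5c 5c 01 9d) = 02b8
m2: inner = H(32 38 36 36 36 36 58) = 01 9a; tag = H(58 52 5c 5c 5c 5c 01 9a) = 02b5
m3: inner = H(32 38 36 36 36 36 66) = 01 a8; tag = H(58 52 5c 5c 5c 5c 01 a8) = 02c3 ← matches
m4: inner = H(32 38 36 36 36 36 6b) = 01 ad; tag = H(58 52 5c 5c 5c 5c 01 ad) = 02c8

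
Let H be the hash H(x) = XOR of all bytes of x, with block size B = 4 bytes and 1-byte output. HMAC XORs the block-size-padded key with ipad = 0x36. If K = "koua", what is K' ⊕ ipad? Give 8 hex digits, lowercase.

5d594357

Key "koua" = 6b 6f 75 61 is exactly B = 4 bytes: K' = 6b 6f 75 61.
XOR each byte with 0x36: 6b⊕36=5d, 6f⊕36=59, 75⊕36=43, 61⊕36=57.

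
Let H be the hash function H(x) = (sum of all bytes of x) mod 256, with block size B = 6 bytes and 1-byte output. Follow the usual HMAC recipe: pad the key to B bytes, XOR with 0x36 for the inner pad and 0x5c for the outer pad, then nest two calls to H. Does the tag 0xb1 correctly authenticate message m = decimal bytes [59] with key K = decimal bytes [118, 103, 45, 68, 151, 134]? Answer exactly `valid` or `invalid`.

Key decimal bytes [118, 103, 45, 68, 151, 134] = 76 67 2d 44 97 86 is exactly B = 6 bytes: K' = 76 67 2d 44 97 86.
K' ⊕ ipad = 40 51 1b 72 a1 b0; K' ⊕ opad = 2a 3b 71 18 cb da.
Inner hash: sum = 64+81+27+114+161+176+59 = 682; mod 256 = 170 → aa.
Outer hash (recomputed tag): sum = 42+59+113+24+203+218+170 = 829; mod 256 = 61 → 3d.
Recomputed tag = 3d; claimed = b1 → mismatch.

invalid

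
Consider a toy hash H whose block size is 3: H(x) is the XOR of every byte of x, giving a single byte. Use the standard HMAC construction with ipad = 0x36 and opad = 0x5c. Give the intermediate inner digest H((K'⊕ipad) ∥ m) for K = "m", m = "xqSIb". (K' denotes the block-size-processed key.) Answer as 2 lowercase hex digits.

2a

Key "m" = 6d is 1 byte ≤ B = 3; zero-pad to 3 bytes: K' = 6d 00 00.
K' ⊕ ipad = 5b 36 36.
Inner input = 5b 36 36 ∥ 78 71 53 49 62.
Inner hash: XOR 5b⊕36⊕36⊕78⊕71⊕53⊕49⊕62 = 2a.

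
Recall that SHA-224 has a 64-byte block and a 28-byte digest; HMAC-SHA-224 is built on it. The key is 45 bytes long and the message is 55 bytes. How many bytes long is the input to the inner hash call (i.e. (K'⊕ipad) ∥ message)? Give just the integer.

119

Key is 45 ≤ 64 bytes, zero-padded: |K'| = 64.
Inner input = (K'⊕ipad) ∥ m → 64 + 55 = 119 bytes.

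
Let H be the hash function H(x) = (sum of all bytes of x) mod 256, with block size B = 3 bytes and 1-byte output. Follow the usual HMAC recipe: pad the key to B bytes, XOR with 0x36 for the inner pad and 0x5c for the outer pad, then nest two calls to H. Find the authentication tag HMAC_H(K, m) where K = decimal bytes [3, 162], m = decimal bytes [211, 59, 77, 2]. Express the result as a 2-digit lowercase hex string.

Key decimal bytes [3, 162] = 03 a2 is 2 bytes ≤ B = 3; zero-pad to 3 bytes: K' = 03 a2 00.
K' ⊕ ipad = 35 94 36.  K' ⊕ opad = 5f fe 5c.
Inner input = (K'⊕ipad) ∥ m = 35 94 36 ∥ d3 3b 4d 02.
Inner hash: sum = 53+148+54+211+59+77+2 = 604; mod 256 = 92 → 5c.
Outer input = (K'⊕opad) ∥ inner = 5f fe 5c ∥ 5c.
Outer hash (tag): sum = 95+254+92+92 = 533; mod 256 = 21 → 15.

15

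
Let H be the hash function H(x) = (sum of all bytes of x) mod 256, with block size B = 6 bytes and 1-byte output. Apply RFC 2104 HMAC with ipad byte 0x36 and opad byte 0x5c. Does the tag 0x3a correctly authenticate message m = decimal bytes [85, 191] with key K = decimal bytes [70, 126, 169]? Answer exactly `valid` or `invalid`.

invalid

Key decimal bytes [70, 126, 169] = 46 7e a9 is 3 bytes ≤ B = 6; zero-pad to 6 bytes: K' = 46 7e a9 00 00 00.
K' ⊕ ipad = 70 48 9f 36 36 36; K' ⊕ opad = 1a 22 f5 5c 5c 5c.
Inner hash: sum = 112+72+159+54+54+54+85+191 = 781; mod 256 = 13 → 0d.
Outer hash (recomputed tag): sum = 26+34+245+92+92+92+13 = 594; mod 256 = 82 → 52.
Recomputed tag = 52; claimed = 3a → mismatch.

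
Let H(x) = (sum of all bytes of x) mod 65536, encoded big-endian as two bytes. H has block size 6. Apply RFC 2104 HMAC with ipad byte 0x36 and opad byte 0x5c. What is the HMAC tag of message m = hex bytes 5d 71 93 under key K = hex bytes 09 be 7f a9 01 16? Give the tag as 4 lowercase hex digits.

0360

Key hex bytes 09 be 7f a9 01 16 is exactly B = 6 bytes: K' = 09 be 7f a9 01 16.
K' ⊕ ipad = 3f 88 49 9f 37 20.  K' ⊕ opad = 55 e2 23 f5 5d 4a.
Inner input = (K'⊕ipad) ∥ m = 3f 88 49 9f 37 20 ∥ 5d 71 93.
Inner hash: sum = 63+136+73+159+55+32+93+113+147 = 871 → 03 67.
Outer input = (K'⊕opad) ∥ inner = 55 e2 23 f5 5d 4a ∥ 03 67.
Outer hash (tag): sum = 85+226+35+245+93+74+3+103 = 864 → 03 60.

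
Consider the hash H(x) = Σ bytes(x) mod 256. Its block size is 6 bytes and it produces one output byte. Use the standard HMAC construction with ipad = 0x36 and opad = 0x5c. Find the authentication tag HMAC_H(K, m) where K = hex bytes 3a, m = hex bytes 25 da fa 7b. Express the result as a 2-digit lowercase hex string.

Key hex bytes 3a is 1 byte ≤ B = 6; zero-pad to 6 bytes: K' = 3a 00 00 00 00 00.
K' ⊕ ipad = 0c 36 36 36 36 36.  K' ⊕ opad = 66 5c 5c 5c 5c 5c.
Inner input = (K'⊕ipad) ∥ m = 0c 36 36 36 36 36 ∥ 25 da fa 7b.
Inner hash: sum = 12+54+54+54+54+54+37+218+250+123 = 910; mod 256 = 142 → 8e.
Outer input = (K'⊕opad) ∥ inner = 66 5c 5c 5c 5c 5c ∥ 8e.
Outer hash (tag): sum = 102+92+92+92+92+92+142 = 704; mod 256 = 192 → c0.

c0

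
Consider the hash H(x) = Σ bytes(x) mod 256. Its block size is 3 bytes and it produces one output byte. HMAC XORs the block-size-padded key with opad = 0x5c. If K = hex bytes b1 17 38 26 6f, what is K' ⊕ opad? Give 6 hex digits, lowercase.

Key hex bytes b1 17 38 26 6f is 5 bytes > B = 3, so hash it first: H(key) = 95, then zero-pad to 3 bytes: K' = 95 00 00.
XOR each byte with 0x5c: 95⊕5c=c9, 00⊕5c=5c, 00⊕5c=5c.

c95c5c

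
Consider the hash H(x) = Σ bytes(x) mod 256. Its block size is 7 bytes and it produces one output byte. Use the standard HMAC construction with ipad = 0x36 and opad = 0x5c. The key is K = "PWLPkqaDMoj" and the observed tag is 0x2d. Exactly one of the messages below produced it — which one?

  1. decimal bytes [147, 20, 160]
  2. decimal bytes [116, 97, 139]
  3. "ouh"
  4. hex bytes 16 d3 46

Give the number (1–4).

Key "PWLPkqaDMoj" = 50 57 4c 50 6b 71 61 44 4d 6f 6a is 11 bytes > B = 7, so hash it first: H(key) = ea, then zero-pad to 7 bytes: K' = ea 00 00 00 00 00 00.
K' ⊕ ipad = dc 36 36 36 36 36 36; K' ⊕ opad = b6 5c 5c 5c 5c 5c 5c.
m1: inner = H(dc 36 36 36 36 36 36 93 14 a0) = 67; tag = H(b6 5c 5c 5c 5c 5c 5c 67) = 45
m2: inner = H(dc 36 36 36 36 36 36 74 61 8b) = 80; tag = H(b6 5c 5c 5c 5c 5c 5c 80) = 5e
m3: inner = H(dc 36 36 36 36 36 36 6f 75 68) = 6c; tag = H(b6 5c 5c 5c 5c 5c 5c 6c) = 4a
m4: inner = H(dc 36 36 36 36 36 36 16 d3 46) = 4f; tag = H(b6 5c 5c 5c 5c 5c 5c 4f) = 2d ← matches

4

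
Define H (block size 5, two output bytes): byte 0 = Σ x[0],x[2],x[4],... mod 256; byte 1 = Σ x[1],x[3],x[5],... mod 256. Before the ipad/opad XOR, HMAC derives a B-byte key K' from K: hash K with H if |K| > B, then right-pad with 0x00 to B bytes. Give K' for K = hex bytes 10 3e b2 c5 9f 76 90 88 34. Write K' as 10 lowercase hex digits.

|K| = 9 > B = 5, so first hash the key.
H(K): even-index sum = 549 mod 256 = 37; odd-index sum = 513 mod 256 = 1 → 25 01.
Zero-pad H(K) = 25 01 to 5 bytes: K' = 25 01 00 00 00.

2501000000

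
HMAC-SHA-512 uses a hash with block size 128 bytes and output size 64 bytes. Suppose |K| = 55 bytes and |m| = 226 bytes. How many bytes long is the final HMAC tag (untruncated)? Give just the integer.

64

The tag is one SHA-512 digest: 64 bytes.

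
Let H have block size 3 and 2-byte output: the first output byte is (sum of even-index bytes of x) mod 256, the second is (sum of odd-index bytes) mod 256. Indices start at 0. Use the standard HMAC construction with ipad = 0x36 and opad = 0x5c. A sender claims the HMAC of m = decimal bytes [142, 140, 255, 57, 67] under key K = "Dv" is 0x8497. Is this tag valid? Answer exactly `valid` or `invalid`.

Key "Dv" = 44 76 is 2 bytes ≤ B = 3; zero-pad to 3 bytes: K' = 44 76 00.
K' ⊕ ipad = 72 40 36; K' ⊕ opad = 18 2a 5c.
Inner hash: even-index sum = 365 mod 256 = 109; odd-index sum = 528 mod 256 = 16 → 6d 10.
Outer hash (recomputed tag): even-index sum = 132 mod 256 = 132; odd-index sum = 151 mod 256 = 151 → 84 97.
Recomputed tag = 8497; claimed = 8497 → match.

valid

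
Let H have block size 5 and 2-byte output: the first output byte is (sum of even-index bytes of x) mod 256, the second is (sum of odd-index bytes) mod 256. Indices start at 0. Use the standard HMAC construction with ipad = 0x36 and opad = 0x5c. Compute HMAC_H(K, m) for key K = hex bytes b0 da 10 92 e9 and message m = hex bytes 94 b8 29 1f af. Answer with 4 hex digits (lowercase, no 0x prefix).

e9b6

Key hex bytes b0 da 10 92 e9 is exactly B = 5 bytes: K' = b0 da 10 92 e9.
K' ⊕ ipad = 86 ec 26 a4 df.  K' ⊕ opad = ec 86 4c ce b5.
Inner input = (K'⊕ipad) ∥ m = 86 ec 26 a4 df ∥ 94 b8 29 1f af.
Inner hash: even-index sum = 610 mod 256 = 98; odd-index sum = 764 mod 256 = 252 → 62 fc.
Outer input = (K'⊕opad) ∥ inner = ec 86 4c ce b5 ∥ 62 fc.
Outer hash (tag): even-index sum = 745 mod 256 = 233; odd-index sum = 438 mod 256 = 182 → e9 b6.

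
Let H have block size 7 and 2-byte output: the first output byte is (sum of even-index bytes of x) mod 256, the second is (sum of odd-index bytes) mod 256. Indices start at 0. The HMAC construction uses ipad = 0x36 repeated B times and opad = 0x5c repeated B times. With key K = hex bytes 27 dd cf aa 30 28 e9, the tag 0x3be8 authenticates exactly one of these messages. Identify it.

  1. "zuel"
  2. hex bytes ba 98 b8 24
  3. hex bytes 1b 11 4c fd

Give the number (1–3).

Key hex bytes 27 dd cf aa 30 28 e9 is exactly B = 7 bytes: K' = 27 dd cf aa 30 28 e9.
K' ⊕ ipad = 11 eb f9 9c 06 1e df; K' ⊕ opad = 7b 81 93 f6 6c 74 b5.
m1: inner = H(11 eb f9 9c 06 1e df 7a 75 65 6c) = d0 84; tag = H(7b 81 93 f6 6c 74 b5 d0 84) = b3bb
m2: inner = H(11 eb f9 9c 06 1e df ba 98 b8 24) = ab 17; tag = H(7b 81 93 f6 6c 74 b5 ab 17) = 4696
m3: inner = H(11 eb f9 9c 06 1e df 1b 11 4c fd) = fd 0c; tag = H(7b 81 93 f6 6c 74 b5 fd 0c) = 3be8 ← matches

3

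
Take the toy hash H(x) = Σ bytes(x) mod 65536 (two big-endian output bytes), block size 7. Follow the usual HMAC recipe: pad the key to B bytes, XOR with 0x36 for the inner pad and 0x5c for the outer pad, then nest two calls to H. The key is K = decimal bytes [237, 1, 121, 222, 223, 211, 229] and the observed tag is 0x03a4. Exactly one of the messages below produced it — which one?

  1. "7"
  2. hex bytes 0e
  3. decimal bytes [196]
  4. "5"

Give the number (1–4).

Key decimal bytes [237, 1, 121, 222, 223, 211, 229] = ed 01 79 de df d3 e5 is exactly B = 7 bytes: K' = ed 01 79 de df d3 e5.
K' ⊕ ipad = db 37 4f e8 e9 e5 d3; K' ⊕ opad = b1 5d 25 82 83 8f b9.
m1: inner = H(db 37 4f e8 e9 e5 d3 37) = 05 21; tag = H(b1 5d 25 82 83 8f b9 05 21) = 03a6
m2: inner = H(db 37 4f e8 e9 e5 d3 0e) = 04 f8; tag = H(b1 5d 25 82 83 8f b9 04 f8) = 047c
m3: inner = H(db 37 4f e8 e9 e5 d3 c4) = 05 ae; tag = H(b1 5d 25 82 83 8f b9 05 ae) = 0433
m4: inner = H(db 37 4f e8 e9 e5 d3 35) = 05 1f; tag = H(b1 5d 25 82 83 8f b9 05 1f) = 03a4 ← matches

4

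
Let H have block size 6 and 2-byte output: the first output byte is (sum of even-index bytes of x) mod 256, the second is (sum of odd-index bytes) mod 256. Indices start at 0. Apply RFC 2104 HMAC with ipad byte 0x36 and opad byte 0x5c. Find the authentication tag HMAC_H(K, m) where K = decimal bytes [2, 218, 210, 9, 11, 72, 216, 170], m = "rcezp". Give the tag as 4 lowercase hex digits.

d76d

Key decimal bytes [2, 218, 210, 9, 11, 72, 216, 170] = 02 da d2 09 0b 48 d8 aa is 8 bytes > B = 6, so hash it first: H(key) = b7 d5, then zero-pad to 6 bytes: K' = b7 d5 00 00 00 00.
K' ⊕ ipad = 81 e3 36 36 36 36.  K' ⊕ opad = eb 89 5c 5c 5c 5c.
Inner input = (K'⊕ipad) ∥ m = 81 e3 36 36 36 36 ∥ 72 63 65 7a 70.
Inner hash: even-index sum = 564 mod 256 = 52; odd-index sum = 556 mod 256 = 44 → 34 2c.
Outer input = (K'⊕opad) ∥ inner = eb 89 5c 5c 5c 5c ∥ 34 2c.
Outer hash (tag): even-index sum = 471 mod 256 = 215; odd-index sum = 365 mod 256 = 109 → d7 6d.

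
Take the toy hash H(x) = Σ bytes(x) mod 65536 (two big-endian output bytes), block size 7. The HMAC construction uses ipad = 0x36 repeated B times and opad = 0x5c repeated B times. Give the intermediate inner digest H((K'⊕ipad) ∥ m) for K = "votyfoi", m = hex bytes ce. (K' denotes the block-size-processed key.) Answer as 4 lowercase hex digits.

Key "votyfoi" = 76 6f 74 79 66 6f 69 is exactly B = 7 bytes: K' = 76 6f 74 79 66 6f 69.
K' ⊕ ipad = 40 59 42 4f 50 59 5f.
Inner input = 40 59 42 4f 50 59 5f ∥ ce.
Inner hash: sum = 64+89+66+79+80+89+95+206 = 768 → 03 00.

0300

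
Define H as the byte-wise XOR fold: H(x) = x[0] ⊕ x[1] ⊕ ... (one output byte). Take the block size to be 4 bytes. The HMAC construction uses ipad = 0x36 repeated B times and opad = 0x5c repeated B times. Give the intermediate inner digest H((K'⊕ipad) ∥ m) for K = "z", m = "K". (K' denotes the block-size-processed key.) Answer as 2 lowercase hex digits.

31

Key "z" = 7a is 1 byte ≤ B = 4; zero-pad to 4 bytes: K' = 7a 00 00 00.
K' ⊕ ipad = 4c 36 36 36.
Inner input = 4c 36 36 36 ∥ 4b.
Inner hash: XOR 4c⊕36⊕36⊕36⊕4b = 31.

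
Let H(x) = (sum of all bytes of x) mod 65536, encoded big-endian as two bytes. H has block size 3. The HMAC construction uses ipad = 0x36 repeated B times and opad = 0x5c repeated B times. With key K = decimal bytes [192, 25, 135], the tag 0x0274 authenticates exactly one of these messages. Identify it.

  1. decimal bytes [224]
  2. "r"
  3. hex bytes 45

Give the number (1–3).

Key decimal bytes [192, 25, 135] = c0 19 87 is exactly B = 3 bytes: K' = c0 19 87.
K' ⊕ ipad = f6 2f b1; K' ⊕ opad = 9c 45 db.
m1: inner = H(f6 2f b1 e0) = 02 b6; tag = H(9c 45 db 02 b6) = 0274 ← matches
m2: inner = H(f6 2f b1 72) = 02 48; tag = H(9c 45 db 02 48) = 0206
m3: inner = H(f6 2f b1 45) = 02 1b; tag = H(9c 45 db 02 1b) = 01d9

1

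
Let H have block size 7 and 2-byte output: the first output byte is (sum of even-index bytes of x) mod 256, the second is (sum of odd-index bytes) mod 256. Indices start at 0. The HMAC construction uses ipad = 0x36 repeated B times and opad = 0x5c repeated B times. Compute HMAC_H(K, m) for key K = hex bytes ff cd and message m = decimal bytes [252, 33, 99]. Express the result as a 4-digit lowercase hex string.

Key hex bytes ff cd is 2 bytes ≤ B = 7; zero-pad to 7 bytes: K' = ff cd 00 00 00 00 00.
K' ⊕ ipad = c9 fb 36 36 36 36 36.  K' ⊕ opad = a3 91 5c 5c 5c 5c 5c.
Inner input = (K'⊕ipad) ∥ m = c9 fb 36 36 36 36 36 ∥ fc 21 63.
Inner hash: even-index sum = 396 mod 256 = 140; odd-index sum = 710 mod 256 = 198 → 8c c6.
Outer input = (K'⊕opad) ∥ inner = a3 91 5c 5c 5c 5c 5c ∥ 8c c6.
Outer hash (tag): even-index sum = 637 mod 256 = 125; odd-index sum = 469 mod 256 = 213 → 7d d5.

7dd5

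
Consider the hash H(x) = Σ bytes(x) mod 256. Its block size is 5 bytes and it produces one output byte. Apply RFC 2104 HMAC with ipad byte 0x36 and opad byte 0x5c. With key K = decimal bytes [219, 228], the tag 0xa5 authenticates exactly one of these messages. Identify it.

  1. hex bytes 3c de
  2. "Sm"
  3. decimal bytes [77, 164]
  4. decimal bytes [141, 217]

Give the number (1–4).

3

Key decimal bytes [219, 228] = db e4 is 2 bytes ≤ B = 5; zero-pad to 5 bytes: K' = db e4 00 00 00.
K' ⊕ ipad = ed d2 36 36 36; K' ⊕ opad = 87 b8 5c 5c 5c.
m1: inner = H(ed d2 36 36 36 3c de) = 7b; tag = H(87 b8 5c 5c 5c 7b) = ce
m2: inner = H(ed d2 36 36 36 53 6d) = 21; tag = H(87 b8 5c 5c 5c 21) = 74
m3: inner = H(ed d2 36 36 36 4d a4) = 52; tag = H(87 b8 5c 5c 5c 52) = a5 ← matches
m4: inner = H(ed d2 36 36 36 8d d9) = c7; tag = H(87 b8 5c 5c 5c c7) = 1a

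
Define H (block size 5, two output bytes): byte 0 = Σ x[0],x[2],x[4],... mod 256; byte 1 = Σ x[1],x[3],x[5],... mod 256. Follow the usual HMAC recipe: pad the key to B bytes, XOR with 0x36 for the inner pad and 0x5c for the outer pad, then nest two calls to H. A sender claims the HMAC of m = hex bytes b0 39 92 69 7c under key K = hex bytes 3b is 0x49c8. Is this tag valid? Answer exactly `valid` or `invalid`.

Key hex bytes 3b is 1 byte ≤ B = 5; zero-pad to 5 bytes: K' = 3b 00 00 00 00.
K' ⊕ ipad = 0d 36 36 36 36; K' ⊕ opad = 67 5c 5c 5c 5c.
Inner hash: even-index sum = 283 mod 256 = 27; odd-index sum = 554 mod 256 = 42 → 1b 2a.
Outer hash (recomputed tag): even-index sum = 329 mod 256 = 73; odd-index sum = 211 mod 256 = 211 → 49 d3.
Recomputed tag = 49d3; claimed = 49c8 → mismatch.

invalid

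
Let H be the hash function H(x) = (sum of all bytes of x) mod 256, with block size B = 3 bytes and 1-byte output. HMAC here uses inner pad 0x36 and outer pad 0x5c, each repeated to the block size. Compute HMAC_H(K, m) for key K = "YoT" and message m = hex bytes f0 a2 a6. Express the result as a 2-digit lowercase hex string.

Key "YoT" = 59 6f 54 is exactly B = 3 bytes: K' = 59 6f 54.
K' ⊕ ipad = 6f 59 62.  K' ⊕ opad = 05 33 08.
Inner input = (K'⊕ipad) ∥ m = 6f 59 62 ∥ f0 a2 a6.
Inner hash: sum = 111+89+98+240+162+166 = 866; mod 256 = 98 → 62.
Outer input = (K'⊕opad) ∥ inner = 05 33 08 ∥ 62.
Outer hash (tag): sum = 5+51+8+98 = 162 → a2.

a2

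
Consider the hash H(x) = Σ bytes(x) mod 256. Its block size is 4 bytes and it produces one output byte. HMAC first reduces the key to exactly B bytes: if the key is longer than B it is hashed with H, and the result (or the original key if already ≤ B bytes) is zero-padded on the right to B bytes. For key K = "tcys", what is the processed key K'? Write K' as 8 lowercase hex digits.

74637973

Key "tcys" = 74 63 79 73 is exactly B = 4 bytes: K' = 74 63 79 73.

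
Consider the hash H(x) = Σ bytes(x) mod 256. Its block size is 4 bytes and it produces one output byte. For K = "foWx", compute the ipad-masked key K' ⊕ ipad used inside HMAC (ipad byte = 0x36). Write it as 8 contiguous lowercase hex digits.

Key "foWx" = 66 6f 57 78 is exactly B = 4 bytes: K' = 66 6f 57 78.
XOR each byte with 0x36: 66⊕36=50, 6f⊕36=59, 57⊕36=61, 78⊕36=4e.

5059614e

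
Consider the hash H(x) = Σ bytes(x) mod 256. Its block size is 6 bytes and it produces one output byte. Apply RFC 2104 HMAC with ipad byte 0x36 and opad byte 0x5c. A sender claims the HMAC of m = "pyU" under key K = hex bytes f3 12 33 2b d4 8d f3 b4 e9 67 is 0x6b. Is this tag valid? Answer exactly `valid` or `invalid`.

Key hex bytes f3 12 33 2b d4 8d f3 b4 e9 67 is 10 bytes > B = 6, so hash it first: H(key) = bb, then zero-pad to 6 bytes: K' = bb 00 00 00 00 00.
K' ⊕ ipad = 8d 36 36 36 36 36; K' ⊕ opad = e7 5c 5c 5c 5c 5c.
Inner hash: sum = 141+54+54+54+54+54+112+121+85 = 729; mod 256 = 217 → d9.
Outer hash (recomputed tag): sum = 231+92+92+92+92+92+217 = 908; mod 256 = 140 → 8c.
Recomputed tag = 8c; claimed = 6b → mismatch.

invalid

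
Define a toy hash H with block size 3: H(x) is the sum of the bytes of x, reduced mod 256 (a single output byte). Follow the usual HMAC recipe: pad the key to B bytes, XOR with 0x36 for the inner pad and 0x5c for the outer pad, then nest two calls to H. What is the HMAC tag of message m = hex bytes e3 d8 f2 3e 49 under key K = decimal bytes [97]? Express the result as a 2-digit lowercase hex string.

ec

Key decimal bytes [97] = 61 is 1 byte ≤ B = 3; zero-pad to 3 bytes: K' = 61 00 00.
K' ⊕ ipad = 57 36 36.  K' ⊕ opad = 3d 5c 5c.
Inner input = (K'⊕ipad) ∥ m = 57 36 36 ∥ e3 d8 f2 3e 49.
Inner hash: sum = 87+54+54+227+216+242+62+73 = 1015; mod 256 = 247 → f7.
Outer input = (K'⊕opad) ∥ inner = 3d 5c 5c ∥ f7.
Outer hash (tag): sum = 61+92+92+247 = 492; mod 256 = 236 → ec.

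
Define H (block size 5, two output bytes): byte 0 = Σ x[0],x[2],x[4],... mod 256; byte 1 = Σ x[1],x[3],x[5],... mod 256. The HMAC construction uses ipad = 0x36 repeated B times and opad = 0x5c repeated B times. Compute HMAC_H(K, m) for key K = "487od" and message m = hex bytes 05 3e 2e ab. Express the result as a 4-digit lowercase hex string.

Key "487od" = 34 38 37 6f 64 is exactly B = 5 bytes: K' = 34 38 37 6f 64.
K' ⊕ ipad = 02 0e 01 59 52.  K' ⊕ opad = 68 64 6b 33 38.
Inner input = (K'⊕ipad) ∥ m = 02 0e 01 59 52 ∥ 05 3e 2e ab.
Inner hash: even-index sum = 318 mod 256 = 62; odd-index sum = 154 mod 256 = 154 → 3e 9a.
Outer input = (K'⊕opad) ∥ inner = 68 64 6b 33 38 ∥ 3e 9a.
Outer hash (tag): even-index sum = 421 mod 256 = 165; odd-index sum = 213 mod 256 = 213 → a5 d5.

a5d5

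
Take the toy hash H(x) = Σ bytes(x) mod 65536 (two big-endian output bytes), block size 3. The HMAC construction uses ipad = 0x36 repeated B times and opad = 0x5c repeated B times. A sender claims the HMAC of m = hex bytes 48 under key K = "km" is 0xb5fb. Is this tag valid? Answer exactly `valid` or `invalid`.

Key "km" = 6b 6d is 2 bytes ≤ B = 3; zero-pad to 3 bytes: K' = 6b 6d 00.
K' ⊕ ipad = 5d 5b 36; K' ⊕ opad = 37 31 5c.
Inner hash: sum = 93+91+54+72 = 310 → 01 36.
Outer hash (recomputed tag): sum = 55+49+92+1+54 = 251 → 00 fb.
Recomputed tag = 00fb; claimed = b5fb → mismatch.

invalid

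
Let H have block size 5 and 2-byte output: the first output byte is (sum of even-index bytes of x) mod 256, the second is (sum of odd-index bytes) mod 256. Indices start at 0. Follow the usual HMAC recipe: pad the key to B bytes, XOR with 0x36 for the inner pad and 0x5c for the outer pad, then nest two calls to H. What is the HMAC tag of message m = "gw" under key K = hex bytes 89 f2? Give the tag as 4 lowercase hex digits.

Key hex bytes 89 f2 is 2 bytes ≤ B = 5; zero-pad to 5 bytes: K' = 89 f2 00 00 00.
K' ⊕ ipad = bf c4 36 36 36.  K' ⊕ opad = d5 ae 5c 5c 5c.
Inner input = (K'⊕ipad) ∥ m = bf c4 36 36 36 ∥ 67 77.
Inner hash: even-index sum = 418 mod 256 = 162; odd-index sum = 353 mod 256 = 97 → a2 61.
Outer input = (K'⊕opad) ∥ inner = d5 ae 5c 5c 5c ∥ a2 61.
Outer hash (tag): even-index sum = 494 mod 256 = 238; odd-index sum = 428 mod 256 = 172 → ee ac.

eeac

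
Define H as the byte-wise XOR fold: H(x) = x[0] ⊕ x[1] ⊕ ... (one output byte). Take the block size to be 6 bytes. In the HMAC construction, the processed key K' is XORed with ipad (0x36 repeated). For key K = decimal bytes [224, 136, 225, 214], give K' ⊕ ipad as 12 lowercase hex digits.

d6bed7e03636

Key decimal bytes [224, 136, 225, 214] = e0 88 e1 d6 is 4 bytes ≤ B = 6; zero-pad to 6 bytes: K' = e0 88 e1 d6 00 00.
XOR each byte with 0x36: e0⊕36=d6, 88⊕36=be, e1⊕36=d7, d6⊕36=e0, 00⊕36=36, 00⊕36=36.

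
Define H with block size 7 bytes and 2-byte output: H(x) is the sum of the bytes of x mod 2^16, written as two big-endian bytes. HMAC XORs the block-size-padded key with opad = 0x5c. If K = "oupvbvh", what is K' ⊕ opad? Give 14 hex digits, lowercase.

Key "oupvbvh" = 6f 75 70 76 62 76 68 is exactly B = 7 bytes: K' = 6f 75 70 76 62 76 68.
XOR each byte with 0x5c: 6f⊕5c=33, 75⊕5c=29, 70⊕5c=2c, 76⊕5c=2a, 62⊕5c=3e, 76⊕5c=2a, 68⊕5c=34.

33292c2a3e2a34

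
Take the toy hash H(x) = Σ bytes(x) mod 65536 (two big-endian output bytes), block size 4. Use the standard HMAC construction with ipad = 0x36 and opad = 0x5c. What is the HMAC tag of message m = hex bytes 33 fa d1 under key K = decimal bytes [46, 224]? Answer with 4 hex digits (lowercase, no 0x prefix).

Key decimal bytes [46, 224] = 2e e0 is 2 bytes ≤ B = 4; zero-pad to 4 bytes: K' = 2e e0 00 00.
K' ⊕ ipad = 18 d6 36 36.  K' ⊕ opad = 72 bc 5c 5c.
Inner input = (K'⊕ipad) ∥ m = 18 d6 36 36 ∥ 33 fa d1.
Inner hash: sum = 24+214+54+54+51+250+209 = 856 → 03 58.
Outer input = (K'⊕opad) ∥ inner = 72 bc 5c 5c ∥ 03 58.
Outer hash (tag): sum = 114+188+92+92+3+88 = 577 → 02 41.

0241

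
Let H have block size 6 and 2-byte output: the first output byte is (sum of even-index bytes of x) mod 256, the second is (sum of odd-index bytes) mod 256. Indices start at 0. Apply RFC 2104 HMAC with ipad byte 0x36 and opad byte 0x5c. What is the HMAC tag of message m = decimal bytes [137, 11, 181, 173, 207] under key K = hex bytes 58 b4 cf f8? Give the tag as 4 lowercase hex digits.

Key hex bytes 58 b4 cf f8 is 4 bytes ≤ B = 6; zero-pad to 6 bytes: K' = 58 b4 cf f8 00 00.
K' ⊕ ipad = 6e 82 f9 ce 36 36.  K' ⊕ opad = 04 e8 93 a4 5c 5c.
Inner input = (K'⊕ipad) ∥ m = 6e 82 f9 ce 36 36 ∥ 89 0b b5 ad cf.
Inner hash: even-index sum = 938 mod 256 = 170; odd-index sum = 574 mod 256 = 62 → aa 3e.
Outer input = (K'⊕opad) ∥ inner = 04 e8 93 a4 5c 5c ∥ aa 3e.
Outer hash (tag): even-index sum = 413 mod 256 = 157; odd-index sum = 550 mod 256 = 38 → 9d 26.

9d26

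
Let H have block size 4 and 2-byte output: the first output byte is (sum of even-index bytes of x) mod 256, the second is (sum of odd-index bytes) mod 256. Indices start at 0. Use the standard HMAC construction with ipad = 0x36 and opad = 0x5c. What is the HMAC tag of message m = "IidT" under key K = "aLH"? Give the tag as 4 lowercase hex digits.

d3d9

Key "aLH" = 61 4c 48 is 3 bytes ≤ B = 4; zero-pad to 4 bytes: K' = 61 4c 48 00.
K' ⊕ ipad = 57 7a 7e 36.  K' ⊕ opad = 3d 10 14 5c.
Inner input = (K'⊕ipad) ∥ m = 57 7a 7e 36 ∥ 49 69 64 54.
Inner hash: even-index sum = 386 mod 256 = 130; odd-index sum = 365 mod 256 = 109 → 82 6d.
Outer input = (K'⊕opad) ∥ inner = 3d 10 14 5c ∥ 82 6d.
Outer hash (tag): even-index sum = 211 mod 256 = 211; odd-index sum = 217 mod 256 = 217 → d3 d9.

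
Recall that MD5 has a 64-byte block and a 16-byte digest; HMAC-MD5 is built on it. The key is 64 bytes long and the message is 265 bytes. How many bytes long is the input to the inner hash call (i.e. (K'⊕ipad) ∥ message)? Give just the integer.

329

Key is 64 ≤ 64 bytes, zero-padded: |K'| = 64.
Inner input = (K'⊕ipad) ∥ m → 64 + 265 = 329 bytes.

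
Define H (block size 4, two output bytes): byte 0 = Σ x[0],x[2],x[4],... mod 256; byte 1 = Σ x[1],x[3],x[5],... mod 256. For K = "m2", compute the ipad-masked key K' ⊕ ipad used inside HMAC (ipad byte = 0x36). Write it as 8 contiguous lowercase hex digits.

5b043636

Key "m2" = 6d 32 is 2 bytes ≤ B = 4; zero-pad to 4 bytes: K' = 6d 32 00 00.
XOR each byte with 0x36: 6d⊕36=5b, 32⊕36=04, 00⊕36=36, 00⊕36=36.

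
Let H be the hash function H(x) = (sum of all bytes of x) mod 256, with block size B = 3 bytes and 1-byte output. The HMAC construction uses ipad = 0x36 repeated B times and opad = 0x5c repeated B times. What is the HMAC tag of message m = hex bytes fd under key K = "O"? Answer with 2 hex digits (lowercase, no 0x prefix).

ad

Key "O" = 4f is 1 byte ≤ B = 3; zero-pad to 3 bytes: K' = 4f 00 00.
K' ⊕ ipad = 79 36 36.  K' ⊕ opad = 13 5c 5c.
Inner input = (K'⊕ipad) ∥ m = 79 36 36 ∥ fd.
Inner hash: sum = 121+54+54+253 = 482; mod 256 = 226 → e2.
Outer input = (K'⊕opad) ∥ inner = 13 5c 5c ∥ e2.
Outer hash (tag): sum = 19+92+92+226 = 429; mod 256 = 173 → ad.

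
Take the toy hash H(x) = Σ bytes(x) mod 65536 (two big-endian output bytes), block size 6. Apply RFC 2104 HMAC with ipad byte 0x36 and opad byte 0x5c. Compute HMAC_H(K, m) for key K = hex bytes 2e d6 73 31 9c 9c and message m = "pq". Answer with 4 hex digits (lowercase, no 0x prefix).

0394

Key hex bytes 2e d6 73 31 9c 9c is exactly B = 6 bytes: K' = 2e d6 73 31 9c 9c.
K' ⊕ ipad = 18 e0 45 07 aa aa.  K' ⊕ opad = 72 8a 2f 6d c0 c0.
Inner input = (K'⊕ipad) ∥ m = 18 e0 45 07 aa aa ∥ 70 71.
Inner hash: sum = 24+224+69+7+170+170+112+113 = 889 → 03 79.
Outer input = (K'⊕opad) ∥ inner = 72 8a 2f 6d c0 c0 ∥ 03 79.
Outer hash (tag): sum = 114+138+47+109+192+192+3+121 = 916 → 03 94.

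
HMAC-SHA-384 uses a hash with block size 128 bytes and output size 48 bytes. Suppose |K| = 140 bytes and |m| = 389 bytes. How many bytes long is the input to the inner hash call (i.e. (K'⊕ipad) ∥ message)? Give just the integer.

517

Key is 140 > 128 bytes, so it is hashed to 48 bytes then zero-padded to 128: |K'| = 128.
Inner input = (K'⊕ipad) ∥ m → 128 + 389 = 517 bytes.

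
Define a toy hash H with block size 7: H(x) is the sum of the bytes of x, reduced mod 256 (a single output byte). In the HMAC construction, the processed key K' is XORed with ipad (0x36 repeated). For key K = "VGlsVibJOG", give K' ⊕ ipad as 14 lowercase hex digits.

4b363636363636

Key "VGlsVibJOG" = 56 47 6c 73 56 69 62 4a 4f 47 is 10 bytes > B = 7, so hash it first: H(key) = 7d, then zero-pad to 7 bytes: K' = 7d 00 00 00 00 00 00.
XOR each byte with 0x36: 7d⊕36=4b, 00⊕36=36, 00⊕36=36, 00⊕36=36, 00⊕36=36, 00⊕36=36, 00⊕36=36.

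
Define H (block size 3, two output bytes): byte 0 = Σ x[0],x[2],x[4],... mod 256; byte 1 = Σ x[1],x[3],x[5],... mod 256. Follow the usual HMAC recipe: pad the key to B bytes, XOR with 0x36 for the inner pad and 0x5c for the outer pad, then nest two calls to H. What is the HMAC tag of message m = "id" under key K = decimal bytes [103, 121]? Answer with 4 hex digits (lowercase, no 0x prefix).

Key decimal bytes [103, 121] = 67 79 is 2 bytes ≤ B = 3; zero-pad to 3 bytes: K' = 67 79 00.
K' ⊕ ipad = 51 4f 36.  K' ⊕ opad = 3b 25 5c.
Inner input = (K'⊕ipad) ∥ m = 51 4f 36 ∥ 69 64.
Inner hash: even-index sum = 235 mod 256 = 235; odd-index sum = 184 mod 256 = 184 → eb b8.
Outer input = (K'⊕opad) ∥ inner = 3b 25 5c ∥ eb b8.
Outer hash (tag): even-index sum = 335 mod 256 = 79; odd-index sum = 272 mod 256 = 16 → 4f 10.

4f10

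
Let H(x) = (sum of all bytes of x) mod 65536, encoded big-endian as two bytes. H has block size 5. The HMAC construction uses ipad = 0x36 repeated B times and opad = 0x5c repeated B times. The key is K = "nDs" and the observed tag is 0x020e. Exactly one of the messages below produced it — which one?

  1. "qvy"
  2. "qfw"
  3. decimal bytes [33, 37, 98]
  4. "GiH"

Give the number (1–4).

1

Key "nDs" = 6e 44 73 is 3 bytes ≤ B = 5; zero-pad to 5 bytes: K' = 6e 44 73 00 00.
K' ⊕ ipad = 58 72 45 36 36; K' ⊕ opad = 32 18 2f 5c 5c.
m1: inner = H(58 72 45 36 36 71 76 79) = 02 db; tag = H(32 18 2f 5c 5c 02 db) = 020e ← matches
m2: inner = H(58 72 45 36 36 71 66 77) = 02 c9; tag = H(32 18 2f 5c 5c 02 c9) = 01fc
m3: inner = H(58 72 45 36 36 21 25 62) = 02 23; tag = H(32 18 2f 5c 5c 02 23) = 0156
m4: inner = H(58 72 45 36 36 47 69 48) = 02 73; tag = H(32 18 2f 5c 5c 02 73) = 01a6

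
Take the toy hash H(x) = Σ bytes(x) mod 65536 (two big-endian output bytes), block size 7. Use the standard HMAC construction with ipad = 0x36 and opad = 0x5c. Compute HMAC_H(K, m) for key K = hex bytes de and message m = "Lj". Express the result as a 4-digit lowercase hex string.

038e

Key hex bytes de is 1 byte ≤ B = 7; zero-pad to 7 bytes: K' = de 00 00 00 00 00 00.
K' ⊕ ipad = e8 36 36 36 36 36 36.  K' ⊕ opad = 82 5c 5c 5c 5c 5c 5c.
Inner input = (K'⊕ipad) ∥ m = e8 36 36 36 36 36 36 ∥ 4c 6a.
Inner hash: sum = 232+54+54+54+54+54+54+76+106 = 738 → 02 e2.
Outer input = (K'⊕opad) ∥ inner = 82 5c 5c 5c 5c 5c 5c ∥ 02 e2.
Outer hash (tag): sum = 130+92+92+92+92+92+92+2+226 = 910 → 03 8e.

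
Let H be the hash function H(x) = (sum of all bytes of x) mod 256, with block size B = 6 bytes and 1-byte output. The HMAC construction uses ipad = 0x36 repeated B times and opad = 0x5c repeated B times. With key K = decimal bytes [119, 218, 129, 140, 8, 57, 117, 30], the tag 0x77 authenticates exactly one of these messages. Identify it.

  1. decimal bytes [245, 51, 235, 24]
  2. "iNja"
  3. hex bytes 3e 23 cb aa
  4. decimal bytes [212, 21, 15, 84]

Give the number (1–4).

1

Key decimal bytes [119, 218, 129, 140, 8, 57, 117, 30] = 77 da 81 8c 08 39 75 1e is 8 bytes > B = 6, so hash it first: H(key) = 32, then zero-pad to 6 bytes: K' = 32 00 00 00 00 00.
K' ⊕ ipad = 04 36 36 36 36 36; K' ⊕ opad = 6e 5c 5c 5c 5c 5c.
m1: inner = H(04 36 36 36 36 36 f5 33 eb 18) = 3d; tag = H(6e 5c 5c 5c 5c 5c 3d) = 77 ← matches
m2: inner = H(04 36 36 36 36 36 69 4e 6a 61) = 94; tag = H(6e 5c 5c 5c 5c 5c 94) = ce
m3: inner = H(04 36 36 36 36 36 3e 23 cb aa) = e8; tag = H(6e 5c 5c 5c 5c 5c e8) = 22
m4: inner = H(04 36 36 36 36 36 d4 15 0f 54) = 5e; tag = H(6e 5c 5c 5c 5c 5c 5e) = 98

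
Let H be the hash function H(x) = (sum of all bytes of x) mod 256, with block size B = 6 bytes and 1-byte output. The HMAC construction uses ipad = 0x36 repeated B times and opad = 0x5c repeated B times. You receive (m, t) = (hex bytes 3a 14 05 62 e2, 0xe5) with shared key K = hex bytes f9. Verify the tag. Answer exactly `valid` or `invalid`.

Key hex bytes f9 is 1 byte ≤ B = 6; zero-pad to 6 bytes: K' = f9 00 00 00 00 00.
K' ⊕ ipad = cf 36 36 36 36 36; K' ⊕ opad = a5 5c 5c 5c 5c 5c.
Inner hash: sum = 207+54+54+54+54+54+58+20+5+98+226 = 884; mod 256 = 116 → 74.
Outer hash (recomputed tag): sum = 165+92+92+92+92+92+116 = 741; mod 256 = 229 → e5.
Recomputed tag = e5; claimed = e5 → match.

valid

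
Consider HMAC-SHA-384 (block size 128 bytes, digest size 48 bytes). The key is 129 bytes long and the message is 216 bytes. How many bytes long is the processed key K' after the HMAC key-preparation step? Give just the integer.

Key is 129 > 128 bytes, so it is hashed to 48 bytes then zero-padded to 128: |K'| = 128.

128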